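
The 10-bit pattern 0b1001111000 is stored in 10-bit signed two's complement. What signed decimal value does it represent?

MSB is 1, so the value is negative.
Invert: 0110000111. Add 1: 0110001000 = 392. So the value is −392.

-392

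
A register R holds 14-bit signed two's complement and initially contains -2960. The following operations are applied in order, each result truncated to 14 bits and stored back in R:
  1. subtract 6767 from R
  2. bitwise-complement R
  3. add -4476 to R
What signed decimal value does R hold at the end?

5250

Start: R = -2960 = 11010001110000.
R = -2960 − 6767 = -9727; wraps to 6657 = 01101000000001
R = NOT 01101000000001 = 10010111111110 = -6658
R = -6658 + (-4476) = -11134; wraps to 5250 = 01010010000010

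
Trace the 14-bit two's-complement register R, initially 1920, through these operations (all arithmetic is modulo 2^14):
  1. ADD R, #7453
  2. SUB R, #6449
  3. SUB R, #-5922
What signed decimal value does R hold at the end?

-7538

Start: R = 1920 = 00011110000000.
R = 1920 + 7453 = 9373; wraps to -7011 = 10010010011101
R = -7011 − 6449 = -13460; wraps to 2924 = 00101101101100
R = 2924 − (-5922) = 8846; wraps to -7538 = 10001010001110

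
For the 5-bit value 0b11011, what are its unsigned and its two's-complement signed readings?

unsigned = 27, signed = -5

Unsigned: 11011 = 27.
Signed: MSB=1 → 27 − 32 = -5.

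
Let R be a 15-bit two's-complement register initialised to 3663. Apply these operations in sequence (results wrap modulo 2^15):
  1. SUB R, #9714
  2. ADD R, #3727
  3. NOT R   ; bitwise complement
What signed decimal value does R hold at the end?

Start: R = 3663 = 000111001001111.
R = 3663 − 9714 = -6051 = 110100001011101
R = -6051 + 3727 = -2324 = 111011011101100
R = NOT 111011011101100 = 000100100010011 = 2323

2323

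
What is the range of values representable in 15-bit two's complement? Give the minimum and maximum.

Minimum: −2^14 = -16384.
Maximum: 2^14 − 1 = 16383.

min = -16384, max = 16383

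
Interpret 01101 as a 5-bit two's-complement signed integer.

13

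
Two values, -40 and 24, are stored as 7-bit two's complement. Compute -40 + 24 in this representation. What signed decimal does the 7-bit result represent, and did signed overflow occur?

-40 → 1011000
24 → 0011000
  1011000
+ 0011000
= 1110000
Result 1110000: MSB = 1 → 112 − 128 = -16.
Addends have opposite signs, so signed overflow cannot occur.

-16; no overflow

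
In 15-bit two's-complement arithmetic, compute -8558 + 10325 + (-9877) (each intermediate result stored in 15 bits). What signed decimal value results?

-8558 + 10325 = 1767 (000011011100111)
1767 + (-9877) = -8110 (110000001010010)

-8110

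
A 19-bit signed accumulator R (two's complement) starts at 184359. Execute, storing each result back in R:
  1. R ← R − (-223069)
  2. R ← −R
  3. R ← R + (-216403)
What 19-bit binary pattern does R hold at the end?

Start: R = 184359 = 0101101000000100111.
R = 184359 − (-223069) = 407428; wraps to -116860 = 1100011011110000100
R = −(-116860) = 116860 = 0011100100001111100
R = 116860 + (-216403) = -99543 = 1100111101100101001

1100111101100101001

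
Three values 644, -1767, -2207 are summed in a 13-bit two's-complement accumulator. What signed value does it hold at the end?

-3330

644 + (-1767) = -1123 (1101110011101)
-1123 + (-2207) = -3330 (1001011111110)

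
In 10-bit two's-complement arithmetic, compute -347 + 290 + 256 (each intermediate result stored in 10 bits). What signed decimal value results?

-347 + 290 = -57 (1111000111)
-57 + 256 = 199 (0011000111)

199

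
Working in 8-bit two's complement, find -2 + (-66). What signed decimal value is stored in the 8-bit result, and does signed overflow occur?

-68; no overflow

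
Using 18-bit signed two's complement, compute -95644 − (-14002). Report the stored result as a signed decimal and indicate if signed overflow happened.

-81642; no overflow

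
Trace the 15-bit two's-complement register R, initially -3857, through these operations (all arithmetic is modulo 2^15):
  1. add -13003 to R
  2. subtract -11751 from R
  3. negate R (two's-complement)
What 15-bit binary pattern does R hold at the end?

001001111110101

Start: R = -3857 = 111000011101111.
R = -3857 + (-13003) = -16860; wraps to 15908 = 011111000100100
R = 15908 − (-11751) = 27659; wraps to -5109 = 110110000001011
R = −(-5109) = 5109 = 001001111110101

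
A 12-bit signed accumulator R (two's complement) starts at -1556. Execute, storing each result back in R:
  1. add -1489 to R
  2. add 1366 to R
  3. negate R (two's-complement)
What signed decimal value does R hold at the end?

1679

Start: R = -1556 = 100111101100.
R = -1556 + (-1489) = -3045; wraps to 1051 = 010000011011
R = 1051 + 1366 = 2417; wraps to -1679 = 100101110001
R = −(-1679) = 1679 = 011010001111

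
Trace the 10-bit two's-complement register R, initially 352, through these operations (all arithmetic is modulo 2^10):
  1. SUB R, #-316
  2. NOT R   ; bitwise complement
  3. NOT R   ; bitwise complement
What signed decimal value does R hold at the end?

-356

Start: R = 352 = 0101100000.
R = 352 − (-316) = 668; wraps to -356 = 1010011100
R = NOT 1010011100 = 0101100011 = 355
R = NOT 0101100011 = 1010011100 = -356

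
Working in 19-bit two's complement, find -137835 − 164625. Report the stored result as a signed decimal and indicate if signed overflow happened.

-137835 → 1011110010110010101
164625 → 0101000001100010001
Subtract via negate-and-add: invert 0101000001100010001 + 1 = 1010111110011101111 (i.e. -164625).
  1011110010110010101
+ 1010111110011101111
= 0110110001010000100  (discard carry-out 1)
Result 0110110001010000100: MSB = 0 → value 221828.
Both addends (after negating the subtrahend) are negative but the stored result is non-negative: signed overflow. The true value -137835 − 164625 = -302460 lies outside [-262144, 262143].

221828; overflow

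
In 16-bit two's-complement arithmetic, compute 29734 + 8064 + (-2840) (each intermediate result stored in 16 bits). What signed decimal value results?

-30578

29734 + 8064 = 37798 → wraps to -27738 (1001001110100110)
-27738 + (-2840) = -30578 (1000100010001110)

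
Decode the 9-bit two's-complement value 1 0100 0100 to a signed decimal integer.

MSB is 1, so the value is negative.
Unsigned reading: 324. Subtract 2^9 = 512: 324 − 512 = -188.

-188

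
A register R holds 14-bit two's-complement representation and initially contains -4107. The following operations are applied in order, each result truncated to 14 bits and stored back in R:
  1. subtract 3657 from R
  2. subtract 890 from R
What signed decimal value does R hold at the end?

7730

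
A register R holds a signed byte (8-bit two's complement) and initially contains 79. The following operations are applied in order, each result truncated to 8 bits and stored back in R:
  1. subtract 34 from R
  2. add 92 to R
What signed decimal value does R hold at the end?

-119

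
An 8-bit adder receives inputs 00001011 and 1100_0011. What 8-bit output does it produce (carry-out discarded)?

  00001011
+ 11000011
= 11001110

11001110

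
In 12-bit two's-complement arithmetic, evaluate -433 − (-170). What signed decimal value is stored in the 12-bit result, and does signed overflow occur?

-263; no overflow

-433 → 111001001111
-170 → 111101010110
Subtract via negate-and-add: invert 111101010110 + 1 = 000010101010 (i.e. 170).
  111001001111
+ 000010101010
= 111011111001
Result 111011111001: MSB = 1 → 3833 − 4096 = -263.
Addends (after negating the subtrahend) have opposite signs, so signed overflow cannot occur.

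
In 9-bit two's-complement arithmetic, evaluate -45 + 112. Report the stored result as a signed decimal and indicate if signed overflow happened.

-45 → 111010011
112 → 001110000
  111010011
+ 001110000
= 001000011  (discard carry-out 1)
Result 001000011: MSB = 0 → value 67.
Addends have opposite signs, so signed overflow cannot occur.

67; no overflow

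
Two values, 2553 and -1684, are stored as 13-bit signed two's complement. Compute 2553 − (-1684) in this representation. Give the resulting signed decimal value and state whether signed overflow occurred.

-3955; overflow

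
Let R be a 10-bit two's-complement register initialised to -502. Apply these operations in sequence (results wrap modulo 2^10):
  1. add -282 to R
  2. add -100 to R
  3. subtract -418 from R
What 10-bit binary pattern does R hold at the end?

1000101110

Start: R = -502 = 1000001010.
R = -502 + (-282) = -784; wraps to 240 = 0011110000
R = 240 + (-100) = 140 = 0010001100
R = 140 − (-418) = 558; wraps to -466 = 1000101110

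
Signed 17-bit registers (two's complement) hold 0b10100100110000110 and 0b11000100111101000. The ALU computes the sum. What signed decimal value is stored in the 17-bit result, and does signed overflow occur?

0b10100100110000110 → 10100100110000110 = -46714 (signed)
0b11000100111101000 → 11000100111101000 = -30232 (signed)
  10100100110000110
+ 11000100111101000
= 01101001101101110  (discard carry-out 1)
Result 01101001101101110: MSB = 0 → value 54126.
Both addends are negative but the stored result is non-negative: signed overflow. The true value -46714 + (-30232) = -76946 lies outside [-65536, 65535].

54126; overflow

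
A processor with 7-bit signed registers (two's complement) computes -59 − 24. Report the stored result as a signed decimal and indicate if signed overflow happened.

45; overflow

-59 → 1000101
24 → 0011000
Subtract via negate-and-add: invert 0011000 + 1 = 1101000 (i.e. -24).
  1000101
+ 1101000
= 0101101  (discard carry-out 1)
Result 0101101: MSB = 0 → value 45.
Both addends (after negating the subtrahend) are negative but the stored result is non-negative: signed overflow. The true value -59 − 24 = -83 lies outside [-64, 63].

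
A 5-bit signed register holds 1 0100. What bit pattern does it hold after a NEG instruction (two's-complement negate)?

Invert: 01011. Add 1: 01100.
Check: 10100 = -12, 01100 = 12.

01100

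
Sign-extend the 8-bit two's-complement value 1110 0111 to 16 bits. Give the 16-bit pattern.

1111111111100111

MSB of 11100111 is 1; replicate it into the new high bits.
11111111|11100111 → 1111111111100111 (still -25).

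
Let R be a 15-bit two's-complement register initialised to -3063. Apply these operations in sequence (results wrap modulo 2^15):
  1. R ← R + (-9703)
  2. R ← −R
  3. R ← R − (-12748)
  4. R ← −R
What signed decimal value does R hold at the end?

7254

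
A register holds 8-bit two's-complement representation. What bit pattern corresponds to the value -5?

11111011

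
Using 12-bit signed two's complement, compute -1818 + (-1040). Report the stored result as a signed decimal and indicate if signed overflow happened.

1238; overflow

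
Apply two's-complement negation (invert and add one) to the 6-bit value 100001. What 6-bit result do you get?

011111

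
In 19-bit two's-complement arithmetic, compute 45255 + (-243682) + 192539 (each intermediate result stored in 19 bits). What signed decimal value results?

-5888

45255 + (-243682) = -198427 (1001111100011100101)
-198427 + 192539 = -5888 (1111110100100000000)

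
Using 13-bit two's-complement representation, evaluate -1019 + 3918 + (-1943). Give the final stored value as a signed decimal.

-1019 + 3918 = 2899 (0101101010011)
2899 + (-1943) = 956 (0001110111100)

956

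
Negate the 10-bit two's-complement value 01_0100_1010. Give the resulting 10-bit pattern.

Invert: 1010110101. Add 1: 1010110110.

1010110110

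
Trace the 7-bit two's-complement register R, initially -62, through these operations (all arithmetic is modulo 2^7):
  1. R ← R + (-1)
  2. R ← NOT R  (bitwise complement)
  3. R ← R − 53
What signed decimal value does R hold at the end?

9

Start: R = -62 = 1000010.
R = -62 + (-1) = -63 = 1000001
R = NOT 1000001 = 0111110 = 62
R = 62 − 53 = 9 = 0001001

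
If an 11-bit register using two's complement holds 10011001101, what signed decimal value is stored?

-819

MSB is 1, so the value is negative.
Unsigned reading: 1229. Subtract 2^11 = 2048: 1229 − 2048 = -819.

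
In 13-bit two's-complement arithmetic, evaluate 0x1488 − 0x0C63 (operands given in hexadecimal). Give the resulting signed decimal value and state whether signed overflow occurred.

2085; overflow

0x1488 = 1010010001000 = -2936 (signed)
0x0C63 = 0110001100011 = 3171 (signed)
Subtract via negate-and-add: invert 0110001100011 + 1 = 1001110011101 (i.e. -3171).
  1010010001000
+ 1001110011101
= 0100000100101  (discard carry-out 1)
Result 0100000100101: MSB = 0 → value 2085.
Both addends (after negating the subtrahend) are negative but the stored result is non-negative: signed overflow. The true value -2936 − 3171 = -6107 lies outside [-4096, 4095].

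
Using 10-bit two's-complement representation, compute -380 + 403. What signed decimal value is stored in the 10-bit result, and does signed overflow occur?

-380 → 1010000100
403 → 0110010011
  1010000100
+ 0110010011
= 0000010111  (discard carry-out 1)
Result 0000010111: MSB = 0 → value 23.
Addends have opposite signs, so signed overflow cannot occur.

23; no overflow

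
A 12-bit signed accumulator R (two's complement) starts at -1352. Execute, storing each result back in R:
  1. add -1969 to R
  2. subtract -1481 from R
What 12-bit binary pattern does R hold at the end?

100011010000

Start: R = -1352 = 101010111000.
R = -1352 + (-1969) = -3321; wraps to 775 = 001100000111
R = 775 − (-1481) = 2256; wraps to -1840 = 100011010000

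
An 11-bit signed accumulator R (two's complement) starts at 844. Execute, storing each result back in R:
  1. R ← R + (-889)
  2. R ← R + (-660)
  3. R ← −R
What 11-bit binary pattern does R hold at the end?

Start: R = 844 = 01101001100.
R = 844 + (-889) = -45 = 11111010011
R = -45 + (-660) = -705 = 10100111111
R = −(-705) = 705 = 01011000001

01011000001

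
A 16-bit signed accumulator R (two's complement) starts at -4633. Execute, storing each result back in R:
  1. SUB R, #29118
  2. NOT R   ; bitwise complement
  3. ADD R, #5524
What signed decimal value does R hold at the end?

-26262

Start: R = -4633 = 1110110111100111.
R = -4633 − 29118 = -33751; wraps to 31785 = 0111110000101001
R = NOT 0111110000101001 = 1000001111010110 = -31786
R = -31786 + 5524 = -26262 = 1001100101101010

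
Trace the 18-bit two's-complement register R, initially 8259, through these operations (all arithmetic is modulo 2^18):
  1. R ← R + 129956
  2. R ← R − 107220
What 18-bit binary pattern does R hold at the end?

000111100100010011

Start: R = 8259 = 000010000001000011.
R = 8259 + 129956 = 138215; wraps to -123929 = 100001101111100111
R = -123929 − 107220 = -231149; wraps to 30995 = 000111100100010011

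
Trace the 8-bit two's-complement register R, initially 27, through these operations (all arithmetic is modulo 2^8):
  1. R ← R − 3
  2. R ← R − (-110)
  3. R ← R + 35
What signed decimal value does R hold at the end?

-87

Start: R = 27 = 00011011.
R = 27 − 3 = 24 = 00011000
R = 24 − (-110) = 134; wraps to -122 = 10000110
R = -122 + 35 = -87 = 10101001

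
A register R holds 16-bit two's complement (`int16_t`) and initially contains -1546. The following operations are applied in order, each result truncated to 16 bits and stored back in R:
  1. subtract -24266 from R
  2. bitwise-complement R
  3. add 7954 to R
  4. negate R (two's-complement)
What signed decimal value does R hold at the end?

Start: R = -1546 = 1111100111110110.
R = -1546 − (-24266) = 22720 = 0101100011000000
R = NOT 0101100011000000 = 1010011100111111 = -22721
R = -22721 + 7954 = -14767 = 1100011001010001
R = −(-14767) = 14767 = 0011100110101111

14767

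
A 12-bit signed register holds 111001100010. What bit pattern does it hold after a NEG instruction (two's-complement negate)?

000110011110

Invert: 000110011101. Add 1: 000110011110.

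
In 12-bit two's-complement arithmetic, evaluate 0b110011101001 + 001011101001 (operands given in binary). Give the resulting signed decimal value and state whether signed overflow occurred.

-46; no overflow

0b110011101001 → 110011101001 = -791 (signed)
001011101001 = 745 (signed)
  110011101001
+ 001011101001
= 111111010010
Result 111111010010: MSB = 1 → 4050 − 4096 = -46.
Addends have opposite signs, so signed overflow cannot occur.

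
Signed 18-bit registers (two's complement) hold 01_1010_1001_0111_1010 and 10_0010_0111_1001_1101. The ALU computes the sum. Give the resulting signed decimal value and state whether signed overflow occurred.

-12009; no overflow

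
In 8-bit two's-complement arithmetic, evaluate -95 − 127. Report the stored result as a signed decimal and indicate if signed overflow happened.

34; overflow

-95 → 10100001
127 → 01111111
Subtract via negate-and-add: invert 01111111 + 1 = 10000001 (i.e. -127).
  10100001
+ 10000001
= 00100010  (discard carry-out 1)
Result 00100010: MSB = 0 → value 34.
Both addends (after negating the subtrahend) are negative but the stored result is non-negative: signed overflow. The true value -95 − 127 = -222 lies outside [-128, 127].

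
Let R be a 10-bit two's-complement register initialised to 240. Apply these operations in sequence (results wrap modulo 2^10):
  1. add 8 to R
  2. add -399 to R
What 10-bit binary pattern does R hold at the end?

1101101001

Start: R = 240 = 0011110000.
R = 240 + 8 = 248 = 0011111000
R = 248 + (-399) = -151 = 1101101001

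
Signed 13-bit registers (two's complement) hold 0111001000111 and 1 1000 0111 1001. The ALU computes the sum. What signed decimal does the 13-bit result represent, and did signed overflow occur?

0111001000111 = 3655 (signed)
1 1000 0111 1001 → 1100001111001 = -1927 (signed)
  0111001000111
+ 1100001111001
= 0011011000000  (discard carry-out 1)
Result 0011011000000: MSB = 0 → value 1728.
Addends have opposite signs, so signed overflow cannot occur.

1728; no overflow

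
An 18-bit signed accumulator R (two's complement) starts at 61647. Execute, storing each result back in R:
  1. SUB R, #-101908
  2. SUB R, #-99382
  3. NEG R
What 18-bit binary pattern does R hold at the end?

111111110011100111

Start: R = 61647 = 001111000011001111.
R = 61647 − (-101908) = 163555; wraps to -98589 = 100111111011100011
R = -98589 − (-99382) = 793 = 000000001100011001
R = −(793) = -793 = 111111110011100111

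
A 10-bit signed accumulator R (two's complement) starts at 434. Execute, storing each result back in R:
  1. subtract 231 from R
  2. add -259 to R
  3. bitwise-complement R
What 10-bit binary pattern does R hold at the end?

Start: R = 434 = 0110110010.
R = 434 − 231 = 203 = 0011001011
R = 203 + (-259) = -56 = 1111001000
R = NOT 1111001000 = 0000110111 = 55

0000110111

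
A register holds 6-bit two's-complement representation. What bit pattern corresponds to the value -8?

111000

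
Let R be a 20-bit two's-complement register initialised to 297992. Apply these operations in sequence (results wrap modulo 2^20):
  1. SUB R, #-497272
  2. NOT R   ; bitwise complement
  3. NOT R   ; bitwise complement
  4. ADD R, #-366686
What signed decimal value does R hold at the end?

Start: R = 297992 = 01001000110000001000.
R = 297992 − (-497272) = 795264; wraps to -253312 = 11000010001010000000
R = NOT 11000010001010000000 = 00111101110101111111 = 253311
R = NOT 00111101110101111111 = 11000010001010000000 = -253312
R = -253312 + (-366686) = -619998; wraps to 428578 = 01101000101000100010

428578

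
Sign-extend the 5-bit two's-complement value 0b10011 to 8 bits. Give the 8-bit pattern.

11110011

MSB of 10011 is 1; replicate it into the new high bits.
111|10011 → 11110011 (still -13).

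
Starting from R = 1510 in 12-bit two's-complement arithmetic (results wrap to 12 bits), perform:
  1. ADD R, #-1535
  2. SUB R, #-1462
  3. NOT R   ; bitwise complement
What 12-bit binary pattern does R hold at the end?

101001100010

Start: R = 1510 = 010111100110.
R = 1510 + (-1535) = -25 = 111111100111
R = -25 − (-1462) = 1437 = 010110011101
R = NOT 010110011101 = 101001100010 = -1438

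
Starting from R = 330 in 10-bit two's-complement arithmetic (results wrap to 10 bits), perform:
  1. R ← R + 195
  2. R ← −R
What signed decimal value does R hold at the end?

499

Start: R = 330 = 0101001010.
R = 330 + 195 = 525; wraps to -499 = 1000001101
R = −(-499) = 499 = 0111110011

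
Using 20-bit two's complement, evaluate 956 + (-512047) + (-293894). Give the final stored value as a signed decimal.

243591

956 + (-512047) = -511091 (10000011001110001101)
-511091 + (-293894) = -804985 → wraps to 243591 (00111011011110000111)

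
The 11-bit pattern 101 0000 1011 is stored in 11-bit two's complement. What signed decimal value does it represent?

-757

MSB is 1, so the value is negative.
Invert: 01011110100. Add 1: 01011110101 = 757. So the value is −757.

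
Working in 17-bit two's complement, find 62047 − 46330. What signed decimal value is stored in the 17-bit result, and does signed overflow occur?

15717; no overflow

62047 → 01111001001011111
46330 → 01011010011111010
Subtract via negate-and-add: invert 01011010011111010 + 1 = 10100101100000110 (i.e. -46330).
  01111001001011111
+ 10100101100000110
= 00011110101100101  (discard carry-out 1)
Result 00011110101100101: MSB = 0 → value 15717.
Addends (after negating the subtrahend) have opposite signs, so signed overflow cannot occur.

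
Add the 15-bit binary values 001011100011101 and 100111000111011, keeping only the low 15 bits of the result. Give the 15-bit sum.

110010101011000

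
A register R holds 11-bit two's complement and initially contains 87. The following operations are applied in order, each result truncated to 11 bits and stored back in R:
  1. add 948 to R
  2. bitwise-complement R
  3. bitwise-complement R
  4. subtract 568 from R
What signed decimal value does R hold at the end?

Start: R = 87 = 00001010111.
R = 87 + 948 = 1035; wraps to -1013 = 10000001011
R = NOT 10000001011 = 01111110100 = 1012
R = NOT 01111110100 = 10000001011 = -1013
R = -1013 − 568 = -1581; wraps to 467 = 00111010011

467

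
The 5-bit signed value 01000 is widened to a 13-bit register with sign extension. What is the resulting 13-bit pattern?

0000000001000

MSB of 01000 is 0; replicate it into the new high bits.
00000000|01000 → 0000000001000 (still 8).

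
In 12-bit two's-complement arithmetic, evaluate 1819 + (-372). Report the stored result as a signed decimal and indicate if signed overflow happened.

1819 → 011100011011
-372 → 111010001100
  011100011011
+ 111010001100
= 010110100111  (discard carry-out 1)
Result 010110100111: MSB = 0 → value 1447.
Addends have opposite signs, so signed overflow cannot occur.

1447; no overflow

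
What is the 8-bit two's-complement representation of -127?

|-127| = 127 = 01111111 in 8 bits.
Invert the bits: 10000000. Add 1: 10000001.

10000001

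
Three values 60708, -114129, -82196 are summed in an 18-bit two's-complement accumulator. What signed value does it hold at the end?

126527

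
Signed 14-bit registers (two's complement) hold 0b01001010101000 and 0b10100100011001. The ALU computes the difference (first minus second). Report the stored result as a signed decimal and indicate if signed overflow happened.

0b01001010101000 → 01001010101000 = 4776 (signed)
0b10100100011001 → 10100100011001 = -5863 (signed)
Subtract via negate-and-add: invert 10100100011001 + 1 = 01011011100111 (i.e. 5863).
  01001010101000
+ 01011011100111
= 10100110001111
Result 10100110001111: MSB = 1 → 10639 − 16384 = -5745.
Both addends (after negating the subtrahend) are non-negative but the stored result is negative: signed overflow. The true value 4776 − (-5863) = 10639 lies outside [-8192, 8191].

-5745; overflow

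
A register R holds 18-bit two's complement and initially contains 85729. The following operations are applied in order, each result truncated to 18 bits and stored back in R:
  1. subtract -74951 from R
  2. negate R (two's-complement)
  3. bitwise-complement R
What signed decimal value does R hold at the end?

-101465

Start: R = 85729 = 010100111011100001.
R = 85729 − (-74951) = 160680; wraps to -101464 = 100111001110101000
R = −(-101464) = 101464 = 011000110001011000
R = NOT 011000110001011000 = 100111001110100111 = -101465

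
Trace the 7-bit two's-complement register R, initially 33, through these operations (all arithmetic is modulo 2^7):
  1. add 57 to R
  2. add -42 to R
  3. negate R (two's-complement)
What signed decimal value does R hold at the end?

-48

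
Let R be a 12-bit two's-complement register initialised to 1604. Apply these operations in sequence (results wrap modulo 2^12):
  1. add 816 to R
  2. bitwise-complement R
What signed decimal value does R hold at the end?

Start: R = 1604 = 011001000100.
R = 1604 + 816 = 2420; wraps to -1676 = 100101110100
R = NOT 100101110100 = 011010001011 = 1675

1675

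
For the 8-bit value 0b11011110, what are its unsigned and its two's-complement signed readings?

unsigned = 222, signed = -34

Unsigned: 11011110 = 222.
Signed: MSB=1 → 222 − 256 = -34.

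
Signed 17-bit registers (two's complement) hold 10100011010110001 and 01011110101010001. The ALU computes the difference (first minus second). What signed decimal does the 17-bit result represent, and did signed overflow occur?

35168; overflow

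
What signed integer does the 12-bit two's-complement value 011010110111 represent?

1719

MSB is 0, so the value is non-negative: 011010110111 = 1719.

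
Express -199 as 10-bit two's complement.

|-199| = 199 = 0011000111 in 10 bits.
Invert the bits: 1100111000. Add 1: 1100111001.
Check: 1100111001 reads as 825 − 1024 = -199.

1100111001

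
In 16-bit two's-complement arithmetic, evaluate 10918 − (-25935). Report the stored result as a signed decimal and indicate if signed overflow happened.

-28683; overflow

10918 → 0010101010100110
-25935 → 1001101010110001
Subtract via negate-and-add: invert 1001101010110001 + 1 = 0110010101001111 (i.e. 25935).
  0010101010100110
+ 0110010101001111
= 1000111111110101
Result 1000111111110101: MSB = 1 → 36853 − 65536 = -28683.
Both addends (after negating the subtrahend) are non-negative but the stored result is negative: signed overflow. The true value 10918 − (-25935) = 36853 lies outside [-32768, 32767].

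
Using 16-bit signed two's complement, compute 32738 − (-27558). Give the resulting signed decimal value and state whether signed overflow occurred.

32738 → 0111111111100010
-27558 → 1001010001011010
Subtract via negate-and-add: invert 1001010001011010 + 1 = 0110101110100110 (i.e. 27558).
  0111111111100010
+ 0110101110100110
= 1110101110001000
Result 1110101110001000: MSB = 1 → 60296 − 65536 = -5240.
Both addends (after negating the subtrahend) are non-negative but the stored result is negative: signed overflow. The true value 32738 − (-27558) = 60296 lies outside [-32768, 32767].

-5240; overflow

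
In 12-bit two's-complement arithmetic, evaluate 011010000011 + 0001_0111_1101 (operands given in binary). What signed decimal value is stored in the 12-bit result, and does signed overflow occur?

011010000011 = 1667 (signed)
0001_0111_1101 → 000101111101 = 381 (signed)
  011010000011
+ 000101111101
= 100000000000
Result 100000000000: MSB = 1 → 2048 − 4096 = -2048.
Both addends are non-negative but the stored result is negative: signed overflow. The true value 1667 + 381 = 2048 lies outside [-2048, 2047].

-2048; overflow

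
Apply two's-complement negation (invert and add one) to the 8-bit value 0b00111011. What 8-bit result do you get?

Invert: 11000100. Add 1: 11000101.

11000101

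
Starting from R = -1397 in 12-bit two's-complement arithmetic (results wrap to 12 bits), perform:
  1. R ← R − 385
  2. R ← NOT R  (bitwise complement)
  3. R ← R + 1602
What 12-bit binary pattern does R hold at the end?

110100110111

Start: R = -1397 = 101010001011.
R = -1397 − 385 = -1782 = 100100001010
R = NOT 100100001010 = 011011110101 = 1781
R = 1781 + 1602 = 3383; wraps to -713 = 110100110111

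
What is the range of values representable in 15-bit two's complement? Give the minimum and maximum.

min = -16384, max = 16383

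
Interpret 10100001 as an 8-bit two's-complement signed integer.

MSB is 1, so the value is negative.
Invert: 01011110. Add 1: 01011111 = 95. So the value is −95.

-95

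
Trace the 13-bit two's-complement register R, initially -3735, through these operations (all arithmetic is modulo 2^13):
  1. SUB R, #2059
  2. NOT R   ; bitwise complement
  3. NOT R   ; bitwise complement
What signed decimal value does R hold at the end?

2398

Start: R = -3735 = 1000101101001.
R = -3735 − 2059 = -5794; wraps to 2398 = 0100101011110
R = NOT 0100101011110 = 1011010100001 = -2399
R = NOT 1011010100001 = 0100101011110 = 2398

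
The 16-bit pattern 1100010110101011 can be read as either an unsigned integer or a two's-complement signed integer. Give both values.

Unsigned: 1100010110101011 = 50603.
Signed: MSB=1 → 50603 − 65536 = -14933.

unsigned = 50603, signed = -14933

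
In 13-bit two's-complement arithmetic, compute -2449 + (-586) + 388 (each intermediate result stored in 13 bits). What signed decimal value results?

-2647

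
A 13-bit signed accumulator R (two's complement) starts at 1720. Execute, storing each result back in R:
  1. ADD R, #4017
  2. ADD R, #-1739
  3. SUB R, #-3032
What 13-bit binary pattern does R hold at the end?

Start: R = 1720 = 0011010111000.
R = 1720 + 4017 = 5737; wraps to -2455 = 1011001101001
R = -2455 + (-1739) = -4194; wraps to 3998 = 0111110011110
R = 3998 − (-3032) = 7030; wraps to -1162 = 1101101110110

1101101110110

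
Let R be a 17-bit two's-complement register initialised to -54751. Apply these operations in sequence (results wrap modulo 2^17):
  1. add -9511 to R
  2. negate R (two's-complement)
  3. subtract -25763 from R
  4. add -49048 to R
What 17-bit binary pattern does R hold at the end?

01010000000010001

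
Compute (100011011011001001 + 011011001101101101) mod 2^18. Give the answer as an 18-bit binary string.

111110101000110110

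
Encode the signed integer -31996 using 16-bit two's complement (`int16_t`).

|-31996| = 31996 = 0111110011111100 in 16 bits.
Invert the bits: 1000001100000011. Add 1: 1000001100000100.
Check: 1000001100000100 reads as 33540 − 65536 = -31996.

1000001100000100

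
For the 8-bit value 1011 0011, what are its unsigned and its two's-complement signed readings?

unsigned = 179, signed = -77

Unsigned: 10110011 = 179.
Signed: MSB=1 → 179 − 256 = -77.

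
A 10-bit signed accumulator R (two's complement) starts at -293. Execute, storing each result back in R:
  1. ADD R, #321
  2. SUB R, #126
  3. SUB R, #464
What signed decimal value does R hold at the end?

462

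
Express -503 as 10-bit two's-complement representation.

1000001001

|-503| = 503 = 0111110111 in 10 bits.
Invert the bits: 1000001000. Add 1: 1000001001.
Check: 1000001001 reads as 521 − 1024 = -503.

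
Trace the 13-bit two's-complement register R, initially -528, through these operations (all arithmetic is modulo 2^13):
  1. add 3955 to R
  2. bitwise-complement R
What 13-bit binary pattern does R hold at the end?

Start: R = -528 = 1110111110000.
R = -528 + 3955 = 3427 = 0110101100011
R = NOT 0110101100011 = 1001010011100 = -3428

1001010011100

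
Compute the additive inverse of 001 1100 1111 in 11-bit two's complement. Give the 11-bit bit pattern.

11000110001

Invert: 11000110000. Add 1: 11000110001.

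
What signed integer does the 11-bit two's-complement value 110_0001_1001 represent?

-487

MSB is 1, so the value is negative.
Invert: 00111100110. Add 1: 00111100111 = 487. So the value is −487.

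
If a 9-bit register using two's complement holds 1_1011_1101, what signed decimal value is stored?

MSB is 1, so the value is negative.
Unsigned reading: 445. Subtract 2^9 = 512: 445 − 512 = -67.

-67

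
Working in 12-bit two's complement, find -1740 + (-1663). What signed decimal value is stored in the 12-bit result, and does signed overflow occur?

-1740 → 100100110100
-1663 → 100110000001
  100100110100
+ 100110000001
= 001010110101  (discard carry-out 1)
Result 001010110101: MSB = 0 → value 693.
Both addends are negative but the stored result is non-negative: signed overflow. The true value -1740 + (-1663) = -3403 lies outside [-2048, 2047].

693; overflow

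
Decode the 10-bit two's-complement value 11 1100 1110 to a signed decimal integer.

-50

MSB is 1, so the value is negative.
Unsigned reading: 974. Subtract 2^10 = 1024: 974 − 1024 = -50.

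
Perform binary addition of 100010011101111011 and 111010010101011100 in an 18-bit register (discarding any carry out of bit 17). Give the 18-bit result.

011100110011010111

  100010011101111011
+ 111010010101011100
= 011100110011010111  (discard carry-out 1)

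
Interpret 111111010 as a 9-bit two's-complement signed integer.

MSB is 1, so the value is negative.
Unsigned reading: 506. Subtract 2^9 = 512: 506 − 512 = -6.

-6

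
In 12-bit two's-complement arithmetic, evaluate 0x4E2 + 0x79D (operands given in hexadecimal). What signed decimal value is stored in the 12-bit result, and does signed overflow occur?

-897; overflow

0x4E2 = 010011100010 = 1250 (signed)
0x79D = 011110011101 = 1949 (signed)
  010011100010
+ 011110011101
= 110001111111
Result 110001111111: MSB = 1 → 3199 − 4096 = -897.
Both addends are non-negative but the stored result is negative: signed overflow. The true value 1250 + 1949 = 3199 lies outside [-2048, 2047].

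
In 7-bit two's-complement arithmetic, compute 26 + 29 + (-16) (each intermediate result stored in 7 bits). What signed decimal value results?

39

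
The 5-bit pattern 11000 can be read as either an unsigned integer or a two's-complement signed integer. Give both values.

unsigned = 24, signed = -8

Unsigned: 11000 = 24.
Signed: MSB=1 → 24 − 32 = -8.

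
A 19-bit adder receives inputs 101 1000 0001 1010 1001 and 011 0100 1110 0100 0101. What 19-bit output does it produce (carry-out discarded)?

0001100111111101110

  1011000000110101001
+ 0110100111001000101
= 0001100111111101110  (discard carry-out 1)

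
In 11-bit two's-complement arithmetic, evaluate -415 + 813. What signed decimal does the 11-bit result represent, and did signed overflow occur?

-415 → 11001100001
813 → 01100101101
  11001100001
+ 01100101101
= 00110001110  (discard carry-out 1)
Result 00110001110: MSB = 0 → value 398.
Addends have opposite signs, so signed overflow cannot occur.

398; no overflow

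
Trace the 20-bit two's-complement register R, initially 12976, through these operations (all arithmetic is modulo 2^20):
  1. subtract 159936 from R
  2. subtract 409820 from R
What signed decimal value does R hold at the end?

Start: R = 12976 = 00000011001010110000.
R = 12976 − 159936 = -146960 = 11011100000111110000
R = -146960 − 409820 = -556780; wraps to 491796 = 01111000000100010100

491796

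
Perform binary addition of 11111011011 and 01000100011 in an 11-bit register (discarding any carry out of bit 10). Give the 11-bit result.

00111111110

  11111011011
+ 01000100011
= 00111111110  (discard carry-out 1)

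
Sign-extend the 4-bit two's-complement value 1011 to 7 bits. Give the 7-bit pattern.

1111011

MSB of 1011 is 1; replicate it into the new high bits.
111|1011 → 1111011 (still -5).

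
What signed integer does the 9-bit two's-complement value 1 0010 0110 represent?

MSB is 1, so the value is negative.
Invert: 011011001. Add 1: 011011010 = 218. So the value is −218.

-218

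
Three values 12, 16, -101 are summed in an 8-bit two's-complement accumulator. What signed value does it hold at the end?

12 + 16 = 28 (00011100)
28 + (-101) = -73 (10110111)

-73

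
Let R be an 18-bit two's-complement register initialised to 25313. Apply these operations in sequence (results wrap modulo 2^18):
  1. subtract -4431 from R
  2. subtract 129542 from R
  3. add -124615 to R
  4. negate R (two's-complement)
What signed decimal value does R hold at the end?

-37731

Start: R = 25313 = 000110001011100001.
R = 25313 − (-4431) = 29744 = 000111010000110000
R = 29744 − 129542 = -99798 = 100111101000101010
R = -99798 + (-124615) = -224413; wraps to 37731 = 001001001101100011
R = −(37731) = -37731 = 110110110010011101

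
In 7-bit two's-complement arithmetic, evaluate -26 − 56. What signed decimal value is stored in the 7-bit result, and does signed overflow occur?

-26 → 1100110
56 → 0111000
Subtract via negate-and-add: invert 0111000 + 1 = 1001000 (i.e. -56).
  1100110
+ 1001000
= 0101110  (discard carry-out 1)
Result 0101110: MSB = 0 → value 46.
Both addends (after negating the subtrahend) are negative but the stored result is non-negative: signed overflow. The true value -26 − 56 = -82 lies outside [-64, 63].

46; overflow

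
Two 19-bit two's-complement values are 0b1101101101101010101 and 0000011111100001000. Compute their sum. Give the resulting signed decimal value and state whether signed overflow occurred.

0b1101101101101010101 → 1101101101101010101 = -74923 (signed)
0000011111100001000 = 16136 (signed)
  1101101101101010101
+ 0000011111100001000
= 1110001101001011101
Result 1110001101001011101: MSB = 1 → 465501 − 524288 = -58787.
Addends have opposite signs, so signed overflow cannot occur.

-58787; no overflow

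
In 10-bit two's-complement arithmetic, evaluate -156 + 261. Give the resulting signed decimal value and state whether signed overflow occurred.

105; no overflow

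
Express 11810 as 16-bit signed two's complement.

11810 is non-negative, so write it directly in 16 bits: 0010111000100010.

0010111000100010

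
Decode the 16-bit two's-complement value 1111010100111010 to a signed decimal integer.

-2758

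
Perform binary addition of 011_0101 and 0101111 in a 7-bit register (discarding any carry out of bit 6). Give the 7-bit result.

  0110101
+ 0101111
= 1100100

1100100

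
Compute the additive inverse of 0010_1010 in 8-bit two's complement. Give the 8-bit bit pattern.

Invert: 11010101. Add 1: 11010110.
Check: 00101010 = 42, 11010110 = -42.

11010110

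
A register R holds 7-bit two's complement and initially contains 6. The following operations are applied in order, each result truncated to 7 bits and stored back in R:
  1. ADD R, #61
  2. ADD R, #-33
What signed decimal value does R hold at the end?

34

Start: R = 6 = 0000110.
R = 6 + 61 = 67; wraps to -61 = 1000011
R = -61 + (-33) = -94; wraps to 34 = 0100010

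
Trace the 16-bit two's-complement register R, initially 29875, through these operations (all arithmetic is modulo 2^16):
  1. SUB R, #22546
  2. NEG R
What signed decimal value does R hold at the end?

-7329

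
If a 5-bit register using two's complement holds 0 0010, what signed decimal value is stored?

2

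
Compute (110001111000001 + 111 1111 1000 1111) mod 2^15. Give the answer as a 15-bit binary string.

  110001111000001
+ 111111110001111
= 110001101010000  (discard carry-out 1)

110001101010000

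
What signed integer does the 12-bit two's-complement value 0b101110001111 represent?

MSB is 1, so the value is negative.
Unsigned reading: 2959. Subtract 2^12 = 4096: 2959 − 4096 = -1137.

-1137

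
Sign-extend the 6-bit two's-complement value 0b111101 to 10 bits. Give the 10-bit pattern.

MSB of 111101 is 1; replicate it into the new high bits.
1111|111101 → 1111111101 (still -3).

1111111101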